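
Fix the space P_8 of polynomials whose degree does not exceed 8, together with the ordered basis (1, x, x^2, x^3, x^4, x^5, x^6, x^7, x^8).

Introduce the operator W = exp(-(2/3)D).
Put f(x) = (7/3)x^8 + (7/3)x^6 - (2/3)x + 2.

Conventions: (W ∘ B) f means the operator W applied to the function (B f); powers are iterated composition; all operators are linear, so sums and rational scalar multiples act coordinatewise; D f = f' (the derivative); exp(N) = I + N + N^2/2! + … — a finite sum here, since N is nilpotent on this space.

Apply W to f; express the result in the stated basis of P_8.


g(x) = (7/3)x^8 - (112/9)x^7 + (847/27)x^6 - (3892/81)x^5 + (11620/243)x^4 - (22624/729)x^3 + (27664/2187)x^2 - (23638/6561)x + 53938/19683

order-1 term: -(112/9)x^7 - (28/3)x^5 + 4/9
order-2 term: (784/27)x^6 + (140/9)x^4
order-3 term: -(3136/81)x^5 - (1120/81)x^3
order-4 term: (7840/243)x^4 + (560/81)x^2
order-5 term: -(12544/729)x^3 - (448/243)x
order-6 term: (12544/2187)x^2 + 448/2187
order-7 term: -(7168/6561)x
order-8 term: 1792/19683
the series for exp(-(2/3)D) f terminates at order 8
exp(-(2/3)D) f = (7/3)x^8 - (112/9)x^7 + (847/27)x^6 - (3892/81)x^5 + (11620/243)x^4 - (22624/729)x^3 + (27664/2187)x^2 - (23638/6561)x + 53938/19683


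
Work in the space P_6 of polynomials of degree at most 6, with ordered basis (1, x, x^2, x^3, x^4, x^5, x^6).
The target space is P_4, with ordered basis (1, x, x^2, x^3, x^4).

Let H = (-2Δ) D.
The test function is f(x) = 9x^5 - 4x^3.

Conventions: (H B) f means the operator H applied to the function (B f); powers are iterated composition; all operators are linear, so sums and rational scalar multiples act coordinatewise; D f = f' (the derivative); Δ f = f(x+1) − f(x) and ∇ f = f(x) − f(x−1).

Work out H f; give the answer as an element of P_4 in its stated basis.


D f = 45x^4 - 12x^2
Δ D f = 180x^3 + 270x^2 + 156x + 33
(-2Δ) D f = -360x^3 - 540x^2 - 312x - 66

g(x) = -360x^3 - 540x^2 - 312x - 66


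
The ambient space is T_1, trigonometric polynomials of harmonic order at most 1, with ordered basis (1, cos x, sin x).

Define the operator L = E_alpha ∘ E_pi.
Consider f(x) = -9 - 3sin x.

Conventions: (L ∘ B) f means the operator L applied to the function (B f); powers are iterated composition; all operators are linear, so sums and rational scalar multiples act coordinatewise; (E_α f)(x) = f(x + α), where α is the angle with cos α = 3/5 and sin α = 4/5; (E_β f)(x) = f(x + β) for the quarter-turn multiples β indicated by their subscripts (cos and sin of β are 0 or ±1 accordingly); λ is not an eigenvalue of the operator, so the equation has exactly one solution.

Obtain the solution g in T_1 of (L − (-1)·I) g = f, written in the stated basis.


write g with unknown coordinates in the stated basis and equate coefficients in (L − (-1)·I) g = f
solving from the highest basis element down gives g = -9/2 - 3cos x - (3/2)sin x
check: L g = -9/2 + 3cos x - (3/2)sin x
so L g − (-1)·g = -9 - 3sin x = f ✓

the image equals g(x) = -9/2 - 3cos x - (3/2)sin x


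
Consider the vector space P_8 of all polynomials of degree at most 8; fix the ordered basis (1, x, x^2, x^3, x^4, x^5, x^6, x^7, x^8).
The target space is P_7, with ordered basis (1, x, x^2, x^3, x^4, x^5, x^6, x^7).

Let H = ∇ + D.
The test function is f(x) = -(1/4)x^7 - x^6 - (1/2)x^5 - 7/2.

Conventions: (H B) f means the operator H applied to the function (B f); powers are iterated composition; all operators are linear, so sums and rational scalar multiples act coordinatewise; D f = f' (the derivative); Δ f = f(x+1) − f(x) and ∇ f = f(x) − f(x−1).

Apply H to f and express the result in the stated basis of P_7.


the result is g(x) = -(7/2)x^6 - (27/4)x^5 + (5/4)x^4 - (25/4)x^3 + (19/4)x^2 - (7/4)x + 1/4

∇ f = -(7/4)x^6 - (3/4)x^5 + (15/4)x^4 - (25/4)x^3 + (19/4)x^2 - (7/4)x + 1/4
D f = -(7/4)x^6 - 6x^5 - (5/2)x^4
(∇ + D) f = -(7/2)x^6 - (27/4)x^5 + (5/4)x^4 - (25/4)x^3 + (19/4)x^2 - (7/4)x + 1/4


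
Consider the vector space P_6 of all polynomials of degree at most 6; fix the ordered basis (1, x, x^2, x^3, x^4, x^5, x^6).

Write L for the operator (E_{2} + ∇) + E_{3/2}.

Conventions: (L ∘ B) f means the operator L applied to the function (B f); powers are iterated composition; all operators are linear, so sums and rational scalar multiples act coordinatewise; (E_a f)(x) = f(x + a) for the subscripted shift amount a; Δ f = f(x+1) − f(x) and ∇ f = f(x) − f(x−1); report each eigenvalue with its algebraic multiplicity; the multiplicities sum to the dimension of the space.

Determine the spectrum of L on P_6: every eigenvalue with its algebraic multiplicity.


image of 1: 2
image of x: 2x + 9/2
image of x^2: 2x^2 + 9x + 21/4
image of x^3: 2x^3 + (27/2)x^2 + (63/4)x + 99/8
image of x^4: 2x^4 + 18x^3 + (63/2)x^2 + (99/2)x + 321/16
image of x^5: 2x^5 + (45/2)x^4 + (105/2)x^3 + (495/4)x^2 + (1605/16)x + 1299/32
image of x^6: 2x^6 + 27x^5 + (315/4)x^4 + (495/2)x^3 + (4815/16)x^2 + (3897/16)x + 4761/64
the matrix is upper triangular; its diagonal is (2, 2, 2, 2, 2, 2, 2)
for a triangular matrix the eigenvalues are the diagonal entries, with algebraic multiplicity their repetition count

λ = 2 (multiplicity 7)


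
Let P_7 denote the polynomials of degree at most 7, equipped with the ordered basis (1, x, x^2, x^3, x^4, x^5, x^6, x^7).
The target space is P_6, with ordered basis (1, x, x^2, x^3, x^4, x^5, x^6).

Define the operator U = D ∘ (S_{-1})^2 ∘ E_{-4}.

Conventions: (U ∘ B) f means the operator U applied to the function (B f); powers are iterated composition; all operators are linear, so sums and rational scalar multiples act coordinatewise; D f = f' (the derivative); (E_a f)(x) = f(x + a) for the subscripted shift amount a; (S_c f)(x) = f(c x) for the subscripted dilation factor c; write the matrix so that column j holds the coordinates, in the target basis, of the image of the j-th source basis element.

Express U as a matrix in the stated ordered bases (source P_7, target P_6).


image of 1: 0
image of x: 1
image of x^2: 2x - 8
image of x^3: 3x^2 - 24x + 48
image of x^4: 4x^3 - 48x^2 + 192x - 256
image of x^5: 5x^4 - 80x^3 + 480x^2 - 1280x + 1280
image of x^6: 6x^5 - 120x^4 + 960x^3 - 3840x^2 + 7680x - 6144
image of x^7: 7x^6 - 168x^5 + 1680x^4 - 8960x^3 + 26880x^2 - 43008x + 28672
each image's coordinates form column j of the matrix

the matrix is [[0, 1, -8, 48, -256, 1280, -6144, 28672]; [0, 0, 2, -24, 192, -1280, 7680, -43008]; [0, 0, 0, 3, -48, 480, -3840, 26880]; [0, 0, 0, 0, 4, -80, 960, -8960]; [0, 0, 0, 0, 0, 5, -120, 1680]; [0, 0, 0, 0, 0, 0, 6, -168]; [0, 0, 0, 0, 0, 0, 0, 7]] (rows listed top to bottom)


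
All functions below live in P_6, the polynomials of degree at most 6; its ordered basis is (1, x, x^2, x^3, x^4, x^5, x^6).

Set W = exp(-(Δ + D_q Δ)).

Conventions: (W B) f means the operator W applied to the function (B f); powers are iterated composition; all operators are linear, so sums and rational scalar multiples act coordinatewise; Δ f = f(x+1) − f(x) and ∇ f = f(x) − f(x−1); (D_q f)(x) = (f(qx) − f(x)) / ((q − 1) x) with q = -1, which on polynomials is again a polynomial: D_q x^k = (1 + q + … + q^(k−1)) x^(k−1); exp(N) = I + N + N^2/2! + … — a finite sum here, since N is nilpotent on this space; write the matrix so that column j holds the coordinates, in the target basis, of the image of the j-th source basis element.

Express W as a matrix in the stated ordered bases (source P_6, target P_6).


the matrix is [[1, -1, -2, 1, 29/3, 19/3, -808/15]; [0, 1, -2, 0, 8, 25/3, -36]; [0, 0, 1, -3, -4, 10, 53]; [0, 0, 0, 1, -4, 0, 32]; [0, 0, 0, 0, 1, -5, -6]; [0, 0, 0, 0, 0, 1, -6]; [0, 0, 0, 0, 0, 0, 1]] (rows listed top to bottom)

image of 1: 1
image of x: x - 1
image of x^2: x^2 - 2x - 2
image of x^3: x^3 - 3x^2 + 1
image of x^4: x^4 - 4x^3 - 4x^2 + 8x + 29/3
image of x^5: x^5 - 5x^4 + 10x^2 + (25/3)x + 19/3
image of x^6: x^6 - 6x^5 - 6x^4 + 32x^3 + 53x^2 - 36x - 808/15
each image's coordinates form column j of the matrix


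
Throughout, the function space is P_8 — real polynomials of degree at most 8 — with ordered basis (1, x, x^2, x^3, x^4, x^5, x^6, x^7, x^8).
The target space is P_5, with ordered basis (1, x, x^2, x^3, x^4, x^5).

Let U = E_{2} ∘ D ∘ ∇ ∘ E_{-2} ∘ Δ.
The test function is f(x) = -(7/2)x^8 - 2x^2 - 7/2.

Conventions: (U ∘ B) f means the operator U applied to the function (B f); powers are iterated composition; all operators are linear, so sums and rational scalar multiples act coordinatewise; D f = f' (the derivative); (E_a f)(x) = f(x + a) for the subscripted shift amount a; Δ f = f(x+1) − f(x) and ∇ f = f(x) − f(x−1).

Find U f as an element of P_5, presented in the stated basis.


the image equals g(x) = -1176x^5 - 1960x^3 - 392x

Δ f = -28x^7 - 98x^6 - 196x^5 - 245x^4 - 196x^3 - 98x^2 - 32x - 11/2
E_{-2} Δ f = -28x^7 + 294x^6 - 1372x^5 + 3675x^4 - 6076x^3 + 6174x^2 - 3560x + 1797/2
∇ E_{-2} Δ f = -196x^6 + 2352x^5 - 12250x^4 + 35280x^3 - 58996x^2 + 54096x - 21179
D (∇ ∘ E_{-2}) Δ f = -1176x^5 + 11760x^4 - 49000x^3 + 105840x^2 - 117992x + 54096
E_{2} D (∇ ∘ E_{-2}) Δ f = -1176x^5 - 1960x^3 - 392x


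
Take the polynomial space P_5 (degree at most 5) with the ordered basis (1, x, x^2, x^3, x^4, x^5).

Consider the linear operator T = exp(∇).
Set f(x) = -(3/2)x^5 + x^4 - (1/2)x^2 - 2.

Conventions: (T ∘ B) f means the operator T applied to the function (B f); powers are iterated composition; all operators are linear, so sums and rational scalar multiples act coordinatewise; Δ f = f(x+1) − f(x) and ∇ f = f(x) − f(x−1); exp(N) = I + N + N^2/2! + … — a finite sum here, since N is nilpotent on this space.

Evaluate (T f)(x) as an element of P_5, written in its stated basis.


order-1 term: -(15/2)x^4 + 19x^3 - 21x^2 + (21/2)x - 2
order-2 term: -15x^3 + 51x^2 - (129/2)x + 29
order-3 term: -15x^2 + 49x - 87/2
order-4 term: -(15/2)x + 16
order-5 term: -3/2
the series for exp(∇) f terminates at order 5
exp(∇) f = -(3/2)x^5 - (13/2)x^4 + 4x^3 + (29/2)x^2 - (25/2)x - 4

g(x) = -(3/2)x^5 - (13/2)x^4 + 4x^3 + (29/2)x^2 - (25/2)x - 4


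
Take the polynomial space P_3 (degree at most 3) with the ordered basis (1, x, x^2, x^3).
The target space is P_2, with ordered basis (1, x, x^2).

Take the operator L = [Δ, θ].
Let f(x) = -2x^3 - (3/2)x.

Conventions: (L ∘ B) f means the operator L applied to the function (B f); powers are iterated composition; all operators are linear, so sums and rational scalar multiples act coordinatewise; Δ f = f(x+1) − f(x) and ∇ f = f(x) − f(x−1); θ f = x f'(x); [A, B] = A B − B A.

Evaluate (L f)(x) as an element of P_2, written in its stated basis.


the image equals g(x) = -6x^2 - 12x - 15/2

θ f = -6x^3 - (3/2)x
Δ θ f = -18x^2 - 18x - 15/2
Δ f = -6x^2 - 6x - 7/2
θ Δ f = -12x^2 - 6x
[Δ, θ] f = -6x^2 - 12x - 15/2


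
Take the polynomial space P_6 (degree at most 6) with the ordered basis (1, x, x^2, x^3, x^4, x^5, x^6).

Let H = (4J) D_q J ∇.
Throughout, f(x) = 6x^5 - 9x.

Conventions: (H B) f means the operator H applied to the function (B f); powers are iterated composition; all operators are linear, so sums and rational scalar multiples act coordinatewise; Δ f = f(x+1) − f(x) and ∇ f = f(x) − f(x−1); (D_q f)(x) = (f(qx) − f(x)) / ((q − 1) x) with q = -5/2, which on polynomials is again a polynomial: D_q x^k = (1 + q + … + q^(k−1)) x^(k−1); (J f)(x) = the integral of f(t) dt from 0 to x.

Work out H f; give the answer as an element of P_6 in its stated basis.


g(x) = (1353/10)x^5 + (1305/8)x^4 + (380/3)x^3 + 45x^2 - 12x

∇ f = 30x^4 - 60x^3 + 60x^2 - 30x - 3
J ∇ f = 6x^5 - 15x^4 + 20x^3 - 15x^2 - 3x
D_q (J ∇) f = (1353/8)x^4 + (1305/8)x^3 + 95x^2 + (45/2)x - 3
J D_q (J ∇) f = (1353/40)x^5 + (1305/32)x^4 + (95/3)x^3 + (45/4)x^2 - 3x
(4J) D_q (J ∇) f = (1353/10)x^5 + (1305/8)x^4 + (380/3)x^3 + 45x^2 - 12x


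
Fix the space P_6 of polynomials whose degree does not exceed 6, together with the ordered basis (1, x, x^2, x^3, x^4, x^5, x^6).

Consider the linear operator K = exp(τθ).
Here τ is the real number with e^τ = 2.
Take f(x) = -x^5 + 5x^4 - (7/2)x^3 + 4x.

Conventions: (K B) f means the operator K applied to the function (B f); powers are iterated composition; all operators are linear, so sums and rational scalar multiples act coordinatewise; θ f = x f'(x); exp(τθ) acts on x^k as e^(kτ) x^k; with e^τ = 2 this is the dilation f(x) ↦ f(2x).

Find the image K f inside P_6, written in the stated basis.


exp(τθ) x^k = e^(kτ) x^k; with e^τ = 2 this sends x^k to 2^k x^k
x ↦ 2 x
x^3 ↦ 8 x^3
x^4 ↦ 16 x^4
x^5 ↦ 32 x^5
applying this coordinatewise to f: exp(τθ) f = -32x^5 + 80x^4 - 28x^3 + 8x

the result is g(x) = -32x^5 + 80x^4 - 28x^3 + 8x


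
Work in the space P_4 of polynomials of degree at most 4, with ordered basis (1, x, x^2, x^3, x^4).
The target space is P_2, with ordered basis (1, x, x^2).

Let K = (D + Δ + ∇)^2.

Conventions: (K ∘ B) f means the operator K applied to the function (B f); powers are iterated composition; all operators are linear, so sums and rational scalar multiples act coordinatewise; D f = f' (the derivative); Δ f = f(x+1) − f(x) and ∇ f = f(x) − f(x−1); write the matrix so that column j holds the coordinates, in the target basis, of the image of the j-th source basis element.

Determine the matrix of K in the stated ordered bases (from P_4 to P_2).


the matrix is [[0, 0, 18, 0, 48]; [0, 0, 0, 54, 0]; [0, 0, 0, 0, 108]] (rows listed top to bottom)

image of 1: 0
image of x: 0
image of x^2: 18
image of x^3: 54x
image of x^4: 108x^2 + 48
each image's coordinates form column j of the matrix


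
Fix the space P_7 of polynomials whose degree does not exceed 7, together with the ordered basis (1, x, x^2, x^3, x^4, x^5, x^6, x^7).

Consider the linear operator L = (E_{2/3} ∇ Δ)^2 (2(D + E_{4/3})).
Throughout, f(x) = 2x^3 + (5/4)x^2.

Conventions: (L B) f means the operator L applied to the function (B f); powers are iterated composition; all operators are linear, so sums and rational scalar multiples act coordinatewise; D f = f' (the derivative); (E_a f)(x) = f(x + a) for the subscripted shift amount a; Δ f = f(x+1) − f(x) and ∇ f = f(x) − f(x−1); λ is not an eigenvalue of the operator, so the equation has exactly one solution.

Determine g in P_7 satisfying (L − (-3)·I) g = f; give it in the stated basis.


the result is g(x) = (2/3)x^3 + (5/12)x^2

write g with unknown coordinates in the stated basis and equate coefficients in (L − (-3)·I) g = f
solving from the highest basis element down gives g = (2/3)x^3 + (5/12)x^2
check: L g = 0
so L g − (-3)·g = 2x^3 + (5/4)x^2 = f ✓


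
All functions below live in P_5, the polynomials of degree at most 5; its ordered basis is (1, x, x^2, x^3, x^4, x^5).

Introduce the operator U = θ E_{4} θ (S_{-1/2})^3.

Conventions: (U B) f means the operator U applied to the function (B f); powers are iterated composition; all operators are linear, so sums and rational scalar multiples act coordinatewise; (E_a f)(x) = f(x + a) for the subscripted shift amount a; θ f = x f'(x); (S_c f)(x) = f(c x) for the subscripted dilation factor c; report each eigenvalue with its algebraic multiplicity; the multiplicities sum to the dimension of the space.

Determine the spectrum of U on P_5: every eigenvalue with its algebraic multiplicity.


image of 1: 0
image of x: -(1/8)x
image of x^2: (1/16)x^2 + (1/4)x
image of x^3: -(9/512)x^3 - (9/64)x^2 - (9/32)x
image of x^4: (1/256)x^4 + (3/64)x^3 + (3/16)x^2 + (1/4)x
image of x^5: -(25/32768)x^5 - (25/2048)x^4 - (75/1024)x^3 - (25/128)x^2 - (25/128)x
the matrix is upper triangular; its diagonal is (0, -1/8, 1/16, -9/512, 1/256, -25/32768)
for a triangular matrix the eigenvalues are the diagonal entries, with algebraic multiplicity their repetition count

λ = -1/8 (multiplicity 1), λ = -9/512 (multiplicity 1), λ = -25/32768 (multiplicity 1), λ = 0 (multiplicity 1), λ = 1/256 (multiplicity 1), λ = 1/16 (multiplicity 1)


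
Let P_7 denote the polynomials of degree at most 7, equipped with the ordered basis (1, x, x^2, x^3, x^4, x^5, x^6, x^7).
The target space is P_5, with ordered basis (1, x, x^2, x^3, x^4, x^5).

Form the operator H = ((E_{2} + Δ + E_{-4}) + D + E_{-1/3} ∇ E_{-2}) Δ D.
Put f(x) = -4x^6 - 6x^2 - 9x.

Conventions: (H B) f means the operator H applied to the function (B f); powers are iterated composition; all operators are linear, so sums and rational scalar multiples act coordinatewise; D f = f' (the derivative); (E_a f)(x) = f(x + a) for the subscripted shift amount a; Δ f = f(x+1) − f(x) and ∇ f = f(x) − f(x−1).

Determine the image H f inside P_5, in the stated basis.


D f = -24x^5 - 12x - 9
Δ D f = -120x^4 - 240x^3 - 240x^2 - 120x - 36
E_{2} Δ D f = -120x^4 - 1200x^3 - 4560x^2 - 7800x - 5076
Δ Δ D f = -480x^3 - 1440x^2 - 1680x - 720
E_{-4} Δ D f = -120x^4 + 1680x^3 - 8880x^2 + 21000x - 18756
(E_{2} + Δ + E_{-4}) Δ D f = -240x^4 - 14880x^2 + 11520x - 24552
D Δ D f = -480x^3 - 720x^2 - 480x - 120
E_{-2} Δ D f = -120x^4 + 720x^3 - 1680x^2 + 1800x - 756
∇ E_{-2} Δ D f = -480x^3 + 2880x^2 - 6000x + 4320
E_{-1/3} ∇ E_{-2} Δ D f = -480x^3 + 3360x^2 - 8080x + 59920/9
((E_{2} + Δ + E_{-4}) + D + E_{-1/3} ∇ E_{-2}) Δ D f = -240x^4 - 960x^3 - 12240x^2 + 2960x - 162128/9

g(x) = -240x^4 - 960x^3 - 12240x^2 + 2960x - 162128/9


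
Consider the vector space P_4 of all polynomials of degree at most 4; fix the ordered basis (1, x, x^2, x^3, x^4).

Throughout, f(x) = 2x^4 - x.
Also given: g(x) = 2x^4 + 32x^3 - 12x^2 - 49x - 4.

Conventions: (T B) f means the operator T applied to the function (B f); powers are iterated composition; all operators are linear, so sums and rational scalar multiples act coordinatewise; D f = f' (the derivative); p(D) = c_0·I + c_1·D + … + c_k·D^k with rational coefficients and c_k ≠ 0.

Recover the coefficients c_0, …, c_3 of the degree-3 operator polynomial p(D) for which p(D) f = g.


c_0 = 1, c_1 = 4, c_2 = -1/2, c_3 = -1

D^0 f = 2x^4 - x
D^1 f = 8x^3 - 1
D^2 f = 24x^2
D^3 f = 48x
matching coefficients of g against c_0 f + c_1 Df + … from the top degree down determines the c_i
solution: c_0 = 1, c_1 = 4, c_2 = -1/2, c_3 = -1


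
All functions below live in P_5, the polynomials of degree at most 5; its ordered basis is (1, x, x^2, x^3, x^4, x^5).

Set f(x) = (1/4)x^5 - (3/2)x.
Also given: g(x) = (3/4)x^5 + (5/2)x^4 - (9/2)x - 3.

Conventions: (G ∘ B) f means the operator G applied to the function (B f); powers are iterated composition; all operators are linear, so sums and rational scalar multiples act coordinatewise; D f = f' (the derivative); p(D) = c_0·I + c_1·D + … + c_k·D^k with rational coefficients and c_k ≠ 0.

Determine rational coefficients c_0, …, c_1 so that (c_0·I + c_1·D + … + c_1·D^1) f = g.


D^0 f = (1/4)x^5 - (3/2)x
D^1 f = (5/4)x^4 - 3/2
matching coefficients of g against c_0 f + c_1 Df + … from the top degree down determines the c_i
solution: c_0 = 3, c_1 = 2

p(D) = 3·I + 2·D, i.e. c_0 = 3, c_1 = 2


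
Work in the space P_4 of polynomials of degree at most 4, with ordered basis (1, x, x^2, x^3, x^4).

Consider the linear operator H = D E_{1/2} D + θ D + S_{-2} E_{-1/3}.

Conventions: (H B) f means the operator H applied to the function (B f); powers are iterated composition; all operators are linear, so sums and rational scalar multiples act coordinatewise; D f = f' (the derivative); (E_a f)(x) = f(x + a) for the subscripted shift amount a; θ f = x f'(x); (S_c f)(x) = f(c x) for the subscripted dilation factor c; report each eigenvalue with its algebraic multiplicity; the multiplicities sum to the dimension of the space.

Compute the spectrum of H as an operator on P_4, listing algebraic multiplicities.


image of 1: 1
image of x: -2x - 1/3
image of x^2: 4x^2 + (10/3)x + 19/9
image of x^3: -8x^3 + 2x^2 + (16/3)x + 80/27
image of x^4: 16x^4 + (68/3)x^3 + (44/3)x^2 + (332/27)x + 244/81
the matrix is upper triangular; its diagonal is (1, -2, 4, -8, 16)
for a triangular matrix the eigenvalues are the diagonal entries, with algebraic multiplicity their repetition count

λ = -8 (multiplicity 1), λ = -2 (multiplicity 1), λ = 1 (multiplicity 1), λ = 4 (multiplicity 1), λ = 16 (multiplicity 1)


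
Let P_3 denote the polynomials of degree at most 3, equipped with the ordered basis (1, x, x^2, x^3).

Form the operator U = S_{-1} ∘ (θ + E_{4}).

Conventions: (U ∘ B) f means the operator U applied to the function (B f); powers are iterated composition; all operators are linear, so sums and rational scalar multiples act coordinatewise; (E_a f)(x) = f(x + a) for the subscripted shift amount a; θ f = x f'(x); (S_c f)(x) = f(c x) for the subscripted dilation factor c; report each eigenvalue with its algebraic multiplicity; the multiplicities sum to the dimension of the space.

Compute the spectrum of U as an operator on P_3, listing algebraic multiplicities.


λ = -4 (multiplicity 1), λ = -2 (multiplicity 1), λ = 1 (multiplicity 1), λ = 3 (multiplicity 1)

image of 1: 1
image of x: -2x + 4
image of x^2: 3x^2 - 8x + 16
image of x^3: -4x^3 + 12x^2 - 48x + 64
the matrix is upper triangular; its diagonal is (1, -2, 3, -4)
for a triangular matrix the eigenvalues are the diagonal entries, with algebraic multiplicity their repetition count


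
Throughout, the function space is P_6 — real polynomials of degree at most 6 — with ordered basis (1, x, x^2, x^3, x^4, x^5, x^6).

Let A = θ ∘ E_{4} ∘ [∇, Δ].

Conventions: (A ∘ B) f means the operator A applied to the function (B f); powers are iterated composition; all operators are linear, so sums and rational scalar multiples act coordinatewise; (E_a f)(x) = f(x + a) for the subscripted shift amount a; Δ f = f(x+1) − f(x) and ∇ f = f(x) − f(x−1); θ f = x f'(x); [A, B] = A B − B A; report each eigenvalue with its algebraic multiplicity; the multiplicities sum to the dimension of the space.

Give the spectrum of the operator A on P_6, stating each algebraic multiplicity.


image of 1: 0
image of x: 0
image of x^2: 0
image of x^3: 0
image of x^4: 0
image of x^5: 0
image of x^6: 0
the matrix is upper triangular; its diagonal is (0, 0, 0, 0, 0, 0, 0)
for a triangular matrix the eigenvalues are the diagonal entries, with algebraic multiplicity their repetition count

λ = 0 (multiplicity 7)


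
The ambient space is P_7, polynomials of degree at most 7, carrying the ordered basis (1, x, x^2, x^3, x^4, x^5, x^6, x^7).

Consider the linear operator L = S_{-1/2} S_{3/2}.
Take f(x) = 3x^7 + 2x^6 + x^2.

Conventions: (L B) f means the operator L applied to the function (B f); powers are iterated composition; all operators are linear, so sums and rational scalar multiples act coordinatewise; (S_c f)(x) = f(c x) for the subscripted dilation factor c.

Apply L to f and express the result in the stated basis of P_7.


the result is g(x) = -(6561/16384)x^7 + (729/2048)x^6 + (9/16)x^2

S_{3/2} f = (6561/128)x^7 + (729/32)x^6 + (9/4)x^2
S_{-1/2} S_{3/2} f = -(6561/16384)x^7 + (729/2048)x^6 + (9/16)x^2


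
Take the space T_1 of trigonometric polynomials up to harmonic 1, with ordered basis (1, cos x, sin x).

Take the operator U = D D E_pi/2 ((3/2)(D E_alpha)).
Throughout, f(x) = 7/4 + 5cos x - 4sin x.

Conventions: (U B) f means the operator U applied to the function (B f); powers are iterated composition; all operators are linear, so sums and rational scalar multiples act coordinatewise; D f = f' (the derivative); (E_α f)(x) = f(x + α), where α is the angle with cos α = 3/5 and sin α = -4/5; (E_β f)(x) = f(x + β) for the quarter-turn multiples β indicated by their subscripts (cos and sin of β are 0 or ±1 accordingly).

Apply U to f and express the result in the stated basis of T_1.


E_alpha f = 7/4 + (31/5)cos x + (8/5)sin x
D E_alpha f = (8/5)cos x - (31/5)sin x
((3/2)(D E_alpha)) f = (12/5)cos x - (93/10)sin x
E_pi/2 ((3/2)(D E_alpha)) f = -(93/10)cos x - (12/5)sin x
D E_pi/2 ((3/2)(D E_alpha)) f = -(12/5)cos x + (93/10)sin x
D (D E_pi/2) ((3/2)(D E_alpha)) f = (93/10)cos x + (12/5)sin x

the image equals g(x) = (93/10)cos x + (12/5)sin x


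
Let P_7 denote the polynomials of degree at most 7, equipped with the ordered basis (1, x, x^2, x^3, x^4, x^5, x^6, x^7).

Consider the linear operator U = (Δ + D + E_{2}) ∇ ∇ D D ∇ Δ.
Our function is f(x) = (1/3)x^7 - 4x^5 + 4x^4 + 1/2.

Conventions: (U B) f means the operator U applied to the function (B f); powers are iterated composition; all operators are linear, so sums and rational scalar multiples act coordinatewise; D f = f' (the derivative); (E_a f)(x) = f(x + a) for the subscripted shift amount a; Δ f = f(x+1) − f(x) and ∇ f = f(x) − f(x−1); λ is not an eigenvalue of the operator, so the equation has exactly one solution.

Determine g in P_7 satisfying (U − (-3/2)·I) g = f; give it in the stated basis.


write g with unknown coordinates in the stated basis and equate coefficients in (U − (-3/2)·I) g = f
solving from the highest basis element down gives g = (2/9)x^7 - (8/3)x^5 + (8/3)x^4 - (2240/3)x - 6719/3
check: U g = 1120x + 3360
so U g − (-3/2)·g = (1/3)x^7 - 4x^5 + 4x^4 + 1/2 = f ✓

g(x) = (2/9)x^7 - (8/3)x^5 + (8/3)x^4 - (2240/3)x - 6719/3


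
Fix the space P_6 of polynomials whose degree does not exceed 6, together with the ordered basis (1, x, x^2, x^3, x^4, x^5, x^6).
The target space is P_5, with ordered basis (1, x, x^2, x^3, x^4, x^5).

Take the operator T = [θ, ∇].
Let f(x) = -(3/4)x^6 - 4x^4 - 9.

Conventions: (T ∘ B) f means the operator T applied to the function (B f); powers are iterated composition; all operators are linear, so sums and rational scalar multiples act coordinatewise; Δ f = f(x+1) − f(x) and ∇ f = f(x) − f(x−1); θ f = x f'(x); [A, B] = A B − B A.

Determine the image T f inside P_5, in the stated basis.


∇ f = -(9/2)x^5 + (45/4)x^4 - 31x^3 + (141/4)x^2 - (41/2)x + 19/4
θ ∇ f = -(45/2)x^5 + 45x^4 - 93x^3 + (141/2)x^2 - (41/2)x
θ f = -(9/2)x^6 - 16x^4
∇ θ f = -27x^5 + (135/2)x^4 - 154x^3 + (327/2)x^2 - 91x + 41/2
[θ, ∇] f = (9/2)x^5 - (45/2)x^4 + 61x^3 - 93x^2 + (141/2)x - 41/2

the result is g(x) = (9/2)x^5 - (45/2)x^4 + 61x^3 - 93x^2 + (141/2)x - 41/2


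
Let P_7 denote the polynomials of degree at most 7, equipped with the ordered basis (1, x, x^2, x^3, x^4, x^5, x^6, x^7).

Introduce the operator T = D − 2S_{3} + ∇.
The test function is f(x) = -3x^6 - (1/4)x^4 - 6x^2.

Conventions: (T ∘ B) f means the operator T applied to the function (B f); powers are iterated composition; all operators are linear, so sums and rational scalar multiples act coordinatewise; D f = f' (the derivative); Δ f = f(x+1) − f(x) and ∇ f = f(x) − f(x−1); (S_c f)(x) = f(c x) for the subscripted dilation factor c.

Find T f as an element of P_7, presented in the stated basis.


the result is g(x) = 4374x^6 - 36x^5 + (171/2)x^4 - 62x^3 + (309/2)x^2 - 43x + 37/4

D f = -18x^5 - x^3 - 12x
S_{3} f = -2187x^6 - (81/4)x^4 - 54x^2
(-2S_{3}) f = 4374x^6 + (81/2)x^4 + 108x^2
∇ f = -18x^5 + 45x^4 - 61x^3 + (93/2)x^2 - 31x + 37/4
(D − 2S_{3} + ∇) f = 4374x^6 - 36x^5 + (171/2)x^4 - 62x^3 + (309/2)x^2 - 43x + 37/4


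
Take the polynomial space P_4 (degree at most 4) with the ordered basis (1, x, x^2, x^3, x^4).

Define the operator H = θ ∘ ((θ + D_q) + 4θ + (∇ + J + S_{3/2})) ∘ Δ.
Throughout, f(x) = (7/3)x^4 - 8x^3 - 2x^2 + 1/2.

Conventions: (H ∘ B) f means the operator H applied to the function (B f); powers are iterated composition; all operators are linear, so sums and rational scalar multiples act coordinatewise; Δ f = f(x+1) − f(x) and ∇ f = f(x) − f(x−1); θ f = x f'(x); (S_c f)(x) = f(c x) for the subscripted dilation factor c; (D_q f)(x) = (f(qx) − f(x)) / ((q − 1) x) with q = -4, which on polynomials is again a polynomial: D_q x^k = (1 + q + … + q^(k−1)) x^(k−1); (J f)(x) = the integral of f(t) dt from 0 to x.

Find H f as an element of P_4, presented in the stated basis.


Δ f = (28/3)x^3 - 10x^2 - (56/3)x - 23/3
θ Δ f = 28x^3 - 20x^2 - (56/3)x
D_q Δ f = (364/3)x^2 + 30x - 56/3
(θ + D_q) Δ f = 28x^3 + (304/3)x^2 + (34/3)x - 56/3
θ Δ f = 28x^3 - 20x^2 - (56/3)x
(4θ) Δ f = 112x^3 - 80x^2 - (224/3)x
∇ Δ f = 28x^2 - 48x + 2/3
J Δ f = (7/3)x^4 - (10/3)x^3 - (28/3)x^2 - (23/3)x
S_{3/2} Δ f = (63/2)x^3 - (45/2)x^2 - 28x - 23/3
(∇ + J + S_{3/2}) Δ f = (7/3)x^4 + (169/6)x^3 - (23/6)x^2 - (251/3)x - 7
((θ + D_q) + 4θ + (∇ + J + S_{3/2})) Δ f = (7/3)x^4 + (1009/6)x^3 + (35/2)x^2 - 147x - 77/3
θ ((θ + D_q) + 4θ + (∇ + J + S_{3/2})) Δ f = (28/3)x^4 + (1009/2)x^3 + 35x^2 - 147x

the result is g(x) = (28/3)x^4 + (1009/2)x^3 + 35x^2 - 147x


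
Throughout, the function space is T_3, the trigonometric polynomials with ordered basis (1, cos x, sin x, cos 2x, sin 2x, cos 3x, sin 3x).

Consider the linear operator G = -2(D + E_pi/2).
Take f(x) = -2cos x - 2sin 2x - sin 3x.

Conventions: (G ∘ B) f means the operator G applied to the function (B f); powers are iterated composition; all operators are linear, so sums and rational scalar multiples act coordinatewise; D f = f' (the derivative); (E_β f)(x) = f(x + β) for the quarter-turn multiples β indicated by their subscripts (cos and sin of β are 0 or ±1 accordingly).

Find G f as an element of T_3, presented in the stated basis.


D f = 2sin x - 4cos 2x - 3cos 3x
E_pi/2 f = 2sin x + 2sin 2x + cos 3x
(D + E_pi/2) f = 4sin x - 4cos 2x + 2sin 2x - 2cos 3x
(-2(D + E_pi/2)) f = -8sin x + 8cos 2x - 4sin 2x + 4cos 3x

the image equals g(x) = -8sin x + 8cos 2x - 4sin 2x + 4cos 3x


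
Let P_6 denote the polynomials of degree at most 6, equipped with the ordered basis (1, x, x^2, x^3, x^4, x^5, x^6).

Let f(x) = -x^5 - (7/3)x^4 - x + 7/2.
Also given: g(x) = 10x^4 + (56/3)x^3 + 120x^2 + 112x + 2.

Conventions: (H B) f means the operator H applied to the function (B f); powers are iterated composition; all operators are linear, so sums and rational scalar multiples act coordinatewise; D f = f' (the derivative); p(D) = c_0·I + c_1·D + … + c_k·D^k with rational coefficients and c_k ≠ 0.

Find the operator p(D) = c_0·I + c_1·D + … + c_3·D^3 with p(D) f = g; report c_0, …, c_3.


D^0 f = -x^5 - (7/3)x^4 - x + 7/2
D^1 f = -5x^4 - (28/3)x^3 - 1
D^2 f = -20x^3 - 28x^2
D^3 f = -60x^2 - 56x
matching coefficients of g against c_0 f + c_1 Df + … from the top degree down determines the c_i
solution: c_0 = 0, c_1 = -2, c_2 = 0, c_3 = -2

p(D) = -2·D − 2·D^3, i.e. c_0 = 0, c_1 = -2, c_2 = 0, c_3 = -2


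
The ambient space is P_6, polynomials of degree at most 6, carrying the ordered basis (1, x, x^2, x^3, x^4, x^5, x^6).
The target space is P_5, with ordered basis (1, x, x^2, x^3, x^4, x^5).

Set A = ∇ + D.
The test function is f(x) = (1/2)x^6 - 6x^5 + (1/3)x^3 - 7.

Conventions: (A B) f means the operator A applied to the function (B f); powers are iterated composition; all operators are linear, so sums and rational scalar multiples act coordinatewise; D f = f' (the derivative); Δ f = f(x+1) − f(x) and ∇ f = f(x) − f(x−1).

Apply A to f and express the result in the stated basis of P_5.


the image equals g(x) = 6x^5 - (135/2)x^4 + 70x^3 - (131/2)x^2 + 32x - 37/6

∇ f = 3x^5 - (75/2)x^4 + 70x^3 - (133/2)x^2 + 32x - 37/6
D f = 3x^5 - 30x^4 + x^2
(∇ + D) f = 6x^5 - (135/2)x^4 + 70x^3 - (131/2)x^2 + 32x - 37/6


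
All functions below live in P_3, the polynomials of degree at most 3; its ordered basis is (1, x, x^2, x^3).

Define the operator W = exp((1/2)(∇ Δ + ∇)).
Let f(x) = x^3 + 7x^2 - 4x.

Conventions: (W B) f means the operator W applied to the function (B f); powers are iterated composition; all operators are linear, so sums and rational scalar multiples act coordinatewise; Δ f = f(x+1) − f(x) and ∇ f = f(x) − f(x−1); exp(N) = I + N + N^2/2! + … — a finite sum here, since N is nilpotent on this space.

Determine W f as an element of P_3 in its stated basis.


g(x) = x^3 + (17/2)x^2 + (21/4)x + 37/8

order-1 term: (3/2)x^2 + (17/2)x + 2
order-2 term: (3/4)x + 5/2
order-3 term: 1/8
the series for exp((1/2)(∇ Δ + ∇)) f terminates at order 3
exp((1/2)(∇ Δ + ∇)) f = x^3 + (17/2)x^2 + (21/4)x + 37/8


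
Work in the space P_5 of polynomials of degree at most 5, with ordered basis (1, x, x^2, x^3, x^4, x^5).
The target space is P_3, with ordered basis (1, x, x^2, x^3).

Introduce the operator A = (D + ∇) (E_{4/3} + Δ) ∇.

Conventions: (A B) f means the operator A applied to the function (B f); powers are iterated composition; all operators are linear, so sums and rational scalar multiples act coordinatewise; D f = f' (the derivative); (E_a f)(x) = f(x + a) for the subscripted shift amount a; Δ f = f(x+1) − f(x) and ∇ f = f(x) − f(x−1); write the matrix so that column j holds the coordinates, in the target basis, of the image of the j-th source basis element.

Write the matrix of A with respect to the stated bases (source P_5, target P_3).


the matrix is [[0, 0, 4, 19, 2/3, 1615/27]; [0, 0, 0, 12, 76, 10/3]; [0, 0, 0, 0, 24, 190]; [0, 0, 0, 0, 0, 40]] (rows listed top to bottom)

image of 1: 0
image of x: 0
image of x^2: 4
image of x^3: 12x + 19
image of x^4: 24x^2 + 76x + 2/3
image of x^5: 40x^3 + 190x^2 + (10/3)x + 1615/27
each image's coordinates form column j of the matrix


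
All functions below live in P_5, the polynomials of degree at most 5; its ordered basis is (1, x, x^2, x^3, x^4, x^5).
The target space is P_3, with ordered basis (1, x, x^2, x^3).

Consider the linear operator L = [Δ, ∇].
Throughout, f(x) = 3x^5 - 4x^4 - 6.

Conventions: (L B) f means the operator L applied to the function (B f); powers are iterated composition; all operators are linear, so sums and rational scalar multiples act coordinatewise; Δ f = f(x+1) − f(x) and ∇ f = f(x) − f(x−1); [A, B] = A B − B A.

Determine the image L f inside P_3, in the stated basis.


∇ f = 15x^4 - 46x^3 + 54x^2 - 31x + 7
Δ ∇ f = 60x^3 - 48x^2 + 30x - 8
Δ f = 15x^4 + 14x^3 + 6x^2 - x - 1
∇ Δ f = 60x^3 - 48x^2 + 30x - 8
[Δ, ∇] f = 0

the result is g(x) = 0


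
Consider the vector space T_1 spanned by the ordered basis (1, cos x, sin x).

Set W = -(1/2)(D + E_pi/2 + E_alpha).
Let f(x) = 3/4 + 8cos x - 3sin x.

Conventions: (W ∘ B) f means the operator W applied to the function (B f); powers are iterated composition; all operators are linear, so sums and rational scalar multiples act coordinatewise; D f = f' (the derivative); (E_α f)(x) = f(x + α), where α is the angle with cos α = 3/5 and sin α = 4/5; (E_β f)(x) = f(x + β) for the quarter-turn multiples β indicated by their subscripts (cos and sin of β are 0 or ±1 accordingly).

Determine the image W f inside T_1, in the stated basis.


the result is g(x) = -3/4 + (9/5)cos x + (121/10)sin x

D f = -3cos x - 8sin x
E_pi/2 f = 3/4 - 3cos x - 8sin x
E_alpha f = 3/4 + (12/5)cos x - (41/5)sin x
(D + E_pi/2 + E_alpha) f = 3/2 - (18/5)cos x - (121/5)sin x
(-(1/2)(D + E_pi/2 + E_alpha)) f = -3/4 + (9/5)cos x + (121/10)sin x


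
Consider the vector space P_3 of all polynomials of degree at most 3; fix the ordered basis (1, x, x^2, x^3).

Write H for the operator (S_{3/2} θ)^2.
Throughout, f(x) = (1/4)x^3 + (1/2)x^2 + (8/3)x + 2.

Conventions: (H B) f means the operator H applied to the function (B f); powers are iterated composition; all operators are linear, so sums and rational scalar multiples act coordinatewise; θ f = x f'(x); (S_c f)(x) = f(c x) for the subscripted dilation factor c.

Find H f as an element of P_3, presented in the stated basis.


the result is g(x) = (6561/256)x^3 + (81/8)x^2 + 6x

θ f = (3/4)x^3 + x^2 + (8/3)x
S_{3/2} θ f = (81/32)x^3 + (9/4)x^2 + 4x
θ (S_{3/2} θ) f = (243/32)x^3 + (9/2)x^2 + 4x
S_{3/2} θ (S_{3/2} θ) f = (6561/256)x^3 + (81/8)x^2 + 6x


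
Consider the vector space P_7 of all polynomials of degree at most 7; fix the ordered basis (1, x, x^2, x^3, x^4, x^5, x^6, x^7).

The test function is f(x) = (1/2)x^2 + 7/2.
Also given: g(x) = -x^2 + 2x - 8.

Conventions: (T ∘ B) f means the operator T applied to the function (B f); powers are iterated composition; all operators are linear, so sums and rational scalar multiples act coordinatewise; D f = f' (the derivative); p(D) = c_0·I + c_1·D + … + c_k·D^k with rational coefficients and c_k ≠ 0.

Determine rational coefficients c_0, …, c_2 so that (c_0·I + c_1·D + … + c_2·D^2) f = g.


p(D) = -2·I + 2·D − D^2, i.e. c_0 = -2, c_1 = 2, c_2 = -1

D^0 f = (1/2)x^2 + 7/2
D^1 f = x
D^2 f = 1
matching coefficients of g against c_0 f + c_1 Df + … from the top degree down determines the c_i
solution: c_0 = -2, c_1 = 2, c_2 = -1


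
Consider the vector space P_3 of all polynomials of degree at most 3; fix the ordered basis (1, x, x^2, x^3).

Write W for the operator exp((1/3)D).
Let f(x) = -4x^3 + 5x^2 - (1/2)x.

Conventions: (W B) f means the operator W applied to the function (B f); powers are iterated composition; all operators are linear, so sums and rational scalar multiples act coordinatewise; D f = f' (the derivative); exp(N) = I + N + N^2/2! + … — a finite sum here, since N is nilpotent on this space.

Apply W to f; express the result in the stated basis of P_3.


order-1 term: -4x^2 + (10/3)x - 1/6
order-2 term: -(4/3)x + 5/9
order-3 term: -4/27
the series for exp((1/3)D) f terminates at order 3
exp((1/3)D) f = -4x^3 + x^2 + (3/2)x + 13/54

the image equals g(x) = -4x^3 + x^2 + (3/2)x + 13/54


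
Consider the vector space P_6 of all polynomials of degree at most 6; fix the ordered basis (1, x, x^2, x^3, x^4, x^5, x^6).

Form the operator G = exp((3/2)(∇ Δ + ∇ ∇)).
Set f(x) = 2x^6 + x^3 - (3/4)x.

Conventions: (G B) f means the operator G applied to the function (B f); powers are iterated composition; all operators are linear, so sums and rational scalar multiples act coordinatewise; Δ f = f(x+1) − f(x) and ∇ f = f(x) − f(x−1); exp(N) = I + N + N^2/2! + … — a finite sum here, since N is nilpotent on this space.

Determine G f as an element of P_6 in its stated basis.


g(x) = 2x^6 + 180x^4 - 359x^3 + 3960x^2 - (28011/4)x + 12603

order-1 term: 180x^4 - 360x^3 + 720x^2 - 522x + 183
order-2 term: 3240x^2 - 6480x + 5940
order-3 term: 6480
the series for exp((3/2)(∇ Δ + ∇ ∇)) f terminates at order 3
exp((3/2)(∇ Δ + ∇ ∇)) f = 2x^6 + 180x^4 - 359x^3 + 3960x^2 - (28011/4)x + 12603


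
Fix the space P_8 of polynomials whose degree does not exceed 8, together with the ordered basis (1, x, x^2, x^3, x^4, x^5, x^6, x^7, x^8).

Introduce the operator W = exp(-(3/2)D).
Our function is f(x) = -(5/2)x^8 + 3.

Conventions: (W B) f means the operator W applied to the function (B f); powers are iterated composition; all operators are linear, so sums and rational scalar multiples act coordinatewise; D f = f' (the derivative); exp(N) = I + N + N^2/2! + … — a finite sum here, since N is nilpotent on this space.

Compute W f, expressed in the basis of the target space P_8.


order-1 term: 30x^7
order-2 term: -(315/2)x^6
order-3 term: (945/2)x^5
order-4 term: -(14175/16)x^4
order-5 term: (8505/8)x^3
order-6 term: -(25515/32)x^2
order-7 term: (10935/32)x
order-8 term: -32805/512
the series for exp(-(3/2)D) f terminates at order 8
exp(-(3/2)D) f = -(5/2)x^8 + 30x^7 - (315/2)x^6 + (945/2)x^5 - (14175/16)x^4 + (8505/8)x^3 - (25515/32)x^2 + (10935/32)x - 31269/512

the result is g(x) = -(5/2)x^8 + 30x^7 - (315/2)x^6 + (945/2)x^5 - (14175/16)x^4 + (8505/8)x^3 - (25515/32)x^2 + (10935/32)x - 31269/512


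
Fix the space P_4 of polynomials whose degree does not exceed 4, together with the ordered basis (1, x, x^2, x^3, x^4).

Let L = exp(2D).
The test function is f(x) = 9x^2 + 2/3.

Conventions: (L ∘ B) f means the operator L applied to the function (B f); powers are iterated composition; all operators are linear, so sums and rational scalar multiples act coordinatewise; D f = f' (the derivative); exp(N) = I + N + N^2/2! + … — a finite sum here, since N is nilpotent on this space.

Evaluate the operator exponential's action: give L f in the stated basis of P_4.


g(x) = 9x^2 + 36x + 110/3

order-1 term: 36x
order-2 term: 36
the series for exp(2D) f terminates at order 2
exp(2D) f = 9x^2 + 36x + 110/3


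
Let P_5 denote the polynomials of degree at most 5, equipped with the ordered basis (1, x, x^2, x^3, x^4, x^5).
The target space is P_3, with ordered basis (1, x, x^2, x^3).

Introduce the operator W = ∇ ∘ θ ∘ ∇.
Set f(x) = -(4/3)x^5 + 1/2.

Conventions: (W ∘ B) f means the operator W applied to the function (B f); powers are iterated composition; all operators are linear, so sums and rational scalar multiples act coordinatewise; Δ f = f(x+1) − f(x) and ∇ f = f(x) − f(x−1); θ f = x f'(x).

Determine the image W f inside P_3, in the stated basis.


∇ f = -(20/3)x^4 + (40/3)x^3 - (40/3)x^2 + (20/3)x - 4/3
θ ∇ f = -(80/3)x^4 + 40x^3 - (80/3)x^2 + (20/3)x
∇ θ ∇ f = -(320/3)x^3 + 280x^2 - 280x + 100

the result is g(x) = -(320/3)x^3 + 280x^2 - 280x + 100
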